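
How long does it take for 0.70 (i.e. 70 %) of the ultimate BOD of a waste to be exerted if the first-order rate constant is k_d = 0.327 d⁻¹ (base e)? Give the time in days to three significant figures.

t ≈ 3.68 d

y/L₀ = 1 − e^(−k_d t) = 0.70 ⇒ e^(−k_d t) = 0.300
t = −ln(0.300) / 0.327 = 1.204 / 0.327 = 3.682 d.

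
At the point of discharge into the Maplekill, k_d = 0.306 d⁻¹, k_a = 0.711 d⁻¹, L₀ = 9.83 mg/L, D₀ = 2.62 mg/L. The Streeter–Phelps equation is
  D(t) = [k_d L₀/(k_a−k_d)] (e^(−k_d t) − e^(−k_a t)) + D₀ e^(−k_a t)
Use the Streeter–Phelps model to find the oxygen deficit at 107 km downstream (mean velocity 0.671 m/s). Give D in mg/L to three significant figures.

Travel time t = x/v = 107 km / (0.671 m/s) = 107000 m / 0.671 m/s = 159500 s = 1.846 d.
k_d L₀/(k_a−k_d) = 0.306×9.83/(0.711−0.306) = 3.008/0.4050 = 7.427 mg/L.
e^(−k_d t) = e^(−0.306×1.846) = 0.5685; e^(−k_a t) = e^(−0.711×1.846) = 0.2692.
D = 7.427 × (0.5685 − 0.2692) + 2.62 × 0.2692 = 2.223 + 0.7053 = 2.928 mg/L.

D ≈ 2.93 mg/L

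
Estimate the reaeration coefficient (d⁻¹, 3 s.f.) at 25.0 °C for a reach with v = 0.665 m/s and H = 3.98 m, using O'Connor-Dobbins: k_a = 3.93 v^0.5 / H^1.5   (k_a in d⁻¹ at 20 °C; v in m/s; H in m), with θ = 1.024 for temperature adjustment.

k_a ≈ 0.454 d⁻¹

k_a(20) = 3.93 × 0.665^0.5 / 3.98^1.5 = 3.93 × 0.8155 / 7.940 = 0.4036 d⁻¹.
k_a(25.0) = 0.4036 × 1.024^(25.0−20) = 0.4036 × 1.126 = 0.4544 d⁻¹.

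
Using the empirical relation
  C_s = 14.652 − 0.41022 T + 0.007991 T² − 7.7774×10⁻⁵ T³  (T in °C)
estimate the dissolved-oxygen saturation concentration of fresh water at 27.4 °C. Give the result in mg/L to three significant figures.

C_s ≈ 7.81 mg/L

C_s = 14.652 − 0.41022×27.4 + 0.007991×27.4² − 7.7774×10⁻⁵×27.4³ = 7.811 mg/L.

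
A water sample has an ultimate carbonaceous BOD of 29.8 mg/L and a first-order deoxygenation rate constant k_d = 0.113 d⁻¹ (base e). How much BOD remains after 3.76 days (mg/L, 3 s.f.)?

L_t = L₀ e^(−k_d t) = 29.8 × e^(−0.113×3.76) = 29.8 × 0.6538 = 19.48 mg/L.

L ≈ 19.5 mg/L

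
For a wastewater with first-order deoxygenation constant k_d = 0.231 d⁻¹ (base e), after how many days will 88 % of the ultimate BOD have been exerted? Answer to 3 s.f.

y/L₀ = 1 − e^(−k_d t) = 0.88 ⇒ e^(−k_d t) = 0.120
t = −ln(0.120) / 0.231 = 2.120 / 0.231 = 9.179 d.

t ≈ 9.18 d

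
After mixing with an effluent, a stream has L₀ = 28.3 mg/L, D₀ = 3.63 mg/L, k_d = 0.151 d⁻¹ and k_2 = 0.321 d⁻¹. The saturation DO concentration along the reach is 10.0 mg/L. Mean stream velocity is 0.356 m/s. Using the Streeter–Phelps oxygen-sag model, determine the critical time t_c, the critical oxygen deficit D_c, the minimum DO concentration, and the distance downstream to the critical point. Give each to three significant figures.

With k_2/k_d = 2.126 and 1 − D₀(k_2−k_d)/(k_d L₀) = 0.8556,
t_c = ln(2.126 × 0.8556) / (0.321 − 0.151) = ln(1.819) / 0.1700 = 0.5982/0.1700 = 3.519 d.
D_c = (k_d/k_2) L₀ e^(−k_d t_c) = (0.151/0.321) × 28.3 × e^(−0.151×3.519) = 0.4704 × 28.3 × 0.5878 = 7.825 mg/L.
Minimum DO = C_s − D_c = 10.0 − 7.825 = 2.175 mg/L.
x_c = v t_c = 0.356 m/s × 3.519 d × 86400 s/d = 108200 m ≈ 108 km.

t_c ≈ 3.52 d; D_c ≈ 7.83 mg/L; min DO ≈ 2.17 mg/L; x_c ≈ 108 km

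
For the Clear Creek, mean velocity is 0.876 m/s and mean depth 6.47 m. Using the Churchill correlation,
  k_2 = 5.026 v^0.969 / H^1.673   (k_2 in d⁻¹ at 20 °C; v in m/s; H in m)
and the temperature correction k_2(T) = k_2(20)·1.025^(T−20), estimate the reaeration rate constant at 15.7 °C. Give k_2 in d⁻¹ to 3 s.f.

k_2(20) = 5.026 × 0.876^0.969 / 6.47^1.673 = 5.026 × 0.8796 / 22.73 = 0.1945 d⁻¹.
k_2(15.7) = 0.1945 × 1.025^(15.7−20) = 0.1945 × 0.8993 = 0.1749 d⁻¹.

k_2 ≈ 0.175 d⁻¹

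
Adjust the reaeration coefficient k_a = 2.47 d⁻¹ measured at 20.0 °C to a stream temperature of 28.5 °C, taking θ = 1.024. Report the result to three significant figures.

k_a ≈ 3.02 d⁻¹

k_a(T₂) = k_a(T₁) · θ^(T₂−T₁) = 2.47 × 1.024^(28.5−20.0)
= 2.47 × 1.024^8.50 = 2.47 × 1.223 = 3.022 d⁻¹.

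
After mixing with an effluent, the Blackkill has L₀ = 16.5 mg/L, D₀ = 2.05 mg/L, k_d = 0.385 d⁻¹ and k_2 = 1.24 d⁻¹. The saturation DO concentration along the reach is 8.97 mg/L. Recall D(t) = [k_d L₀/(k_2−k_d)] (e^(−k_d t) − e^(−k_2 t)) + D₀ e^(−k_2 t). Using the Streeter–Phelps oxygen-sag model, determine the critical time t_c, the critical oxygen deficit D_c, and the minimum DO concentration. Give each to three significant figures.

With k_2/k_d = 3.221 and 1 − D₀(k_2−k_d)/(k_d L₀) = 0.7241,
t_c = ln(3.221 × 0.7241) / (1.24 − 0.385) = ln(2.332) / 0.8550 = 0.8468/0.8550 = 0.9904 d.
D_c = (k_d/k_2) L₀ e^(−k_d t_c) = (0.385/1.24) × 16.5 × e^(−0.385×0.9904) = 0.3105 × 16.5 × 0.6830 = 3.499 mg/L.
Minimum DO = C_s − D_c = 8.97 − 3.499 = 5.471 mg/L.

t_c ≈ 0.990 d; D_c ≈ 3.50 mg/L; min DO ≈ 5.47 mg/L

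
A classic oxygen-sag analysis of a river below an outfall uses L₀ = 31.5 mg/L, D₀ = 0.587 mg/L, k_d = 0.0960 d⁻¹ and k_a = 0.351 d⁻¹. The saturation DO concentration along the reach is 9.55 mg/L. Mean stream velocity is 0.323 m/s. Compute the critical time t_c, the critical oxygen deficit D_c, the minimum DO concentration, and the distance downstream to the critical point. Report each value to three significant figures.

t_c ≈ 4.88 d; D_c ≈ 5.39 mg/L; min DO ≈ 4.16 mg/L; x_c ≈ 136 km

t_c = [1/(k_a−k_d)] ln[(k_a/k_d)(1 − D₀(k_a−k_d)/(k_d L₀))]
= [1/(0.351−0.0960)] ln[(0.351/0.0960)(1 − 0.587×0.2550/(0.0960×31.5))]
= (1/0.2550) ln[3.656 × 0.9505] = 3.922 × ln(3.475) = 3.922 × 1.246 = 4.885 d.
D_c = (k_d/k_a) L₀ e^(−k_d t_c) = (0.0960/0.351) × 31.5 × e^(−0.0960×4.885) = 0.2735 × 31.5 × 0.6257 = 5.390 mg/L.
Minimum DO = C_s − D_c = 9.55 − 5.390 = 4.160 mg/L.
x_c = v t_c = 0.323 m/s × 4.885 d × 86400 s/d = 136300 m ≈ 136 km.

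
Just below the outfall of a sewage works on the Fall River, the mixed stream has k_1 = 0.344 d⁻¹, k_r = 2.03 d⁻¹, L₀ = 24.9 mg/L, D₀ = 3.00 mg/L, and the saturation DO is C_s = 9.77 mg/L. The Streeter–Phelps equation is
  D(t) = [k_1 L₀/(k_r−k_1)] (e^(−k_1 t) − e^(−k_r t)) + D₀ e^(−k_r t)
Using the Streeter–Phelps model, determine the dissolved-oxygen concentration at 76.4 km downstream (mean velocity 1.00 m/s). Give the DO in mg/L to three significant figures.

DO ≈ 6.37 mg/L

Travel time t = x/v = 76.4 km / (1.00 m/s) = 76400 m / 1.00 m/s = 76400 s = 0.8843 d.
k_1 L₀/(k_r−k_1) = 0.344×24.9/(2.03−0.344) = 8.566/1.686 = 5.080 mg/L.
e^(−k_1 t) = e^(−0.344×0.8843) = 0.7377; e^(−k_r t) = e^(−2.03×0.8843) = 0.1661.
D = 5.080 × (0.7377 − 0.1661) + 3.00 × 0.1661 = 2.904 + 0.4984 = 3.402 mg/L.
DO = C_s − D = 9.77 − 3.402 = 6.368 mg/L.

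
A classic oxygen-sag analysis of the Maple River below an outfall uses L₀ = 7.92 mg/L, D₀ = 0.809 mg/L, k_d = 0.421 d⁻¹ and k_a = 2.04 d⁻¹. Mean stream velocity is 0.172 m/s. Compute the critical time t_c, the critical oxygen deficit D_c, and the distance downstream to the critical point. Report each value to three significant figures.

t_c ≈ 0.667 d; D_c ≈ 1.23 mg/L; x_c ≈ 9.91 km

t_c = [1/(k_a−k_d)] ln[(k_a/k_d)(1 − D₀(k_a−k_d)/(k_d L₀))]
= [1/(2.04−0.421)] ln[(2.04/0.421)(1 − 0.809×1.619/(0.421×7.92))]
= (1/1.619) ln[4.846 × 0.6072] = 0.6177 × ln(2.942) = 0.6177 × 1.079 = 0.6666 d.
D_c = (k_d/k_a) L₀ e^(−k_d t_c) = (0.421/2.04) × 7.92 × e^(−0.421×0.6666) = 0.2064 × 7.92 × 0.7553 = 1.235 mg/L.
x_c = v t_c = 0.172 m/s × 0.6666 d × 86400 s/d = 9906 m ≈ 9.91 km.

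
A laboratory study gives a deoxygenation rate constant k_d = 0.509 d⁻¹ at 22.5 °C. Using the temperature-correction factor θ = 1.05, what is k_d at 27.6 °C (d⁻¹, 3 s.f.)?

k_d ≈ 0.653 d⁻¹

k_d(T₂) = k_d(T₁) · θ^(T₂−T₁) = 0.509 × 1.05^(27.6−22.5)
= 0.509 × 1.05^5.10 = 0.509 × 1.283 = 0.6528 d⁻¹.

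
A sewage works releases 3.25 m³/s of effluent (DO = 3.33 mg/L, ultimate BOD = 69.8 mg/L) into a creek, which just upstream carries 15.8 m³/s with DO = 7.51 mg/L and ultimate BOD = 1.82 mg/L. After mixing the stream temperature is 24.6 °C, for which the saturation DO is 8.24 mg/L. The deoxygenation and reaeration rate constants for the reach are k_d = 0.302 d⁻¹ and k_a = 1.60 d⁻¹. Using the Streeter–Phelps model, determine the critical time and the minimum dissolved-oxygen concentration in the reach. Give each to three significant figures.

Mixed DO = (15.8×7.51 + 3.25×3.33)/(15.8+3.25) = 129.5/19.05 = 6.797 mg/L.
Mixed L₀ = (15.8×1.82 + 3.25×69.8)/(19.05) = 255.6/19.05 = 13.42 mg/L.
Initial deficit D₀ = C_s − DO₀ = 8.24 − 6.797 = 1.443 mg/L.
t_c = (1/1.298) ln[(1.60/0.302)(1 − 1.443×1.298/(0.302×13.42))] = 0.7704 × ln(2.849) = 0.8066 d.
D_c = (0.302/1.60) × 13.42 × e^(−0.302×0.8066) = 0.1887 × 13.42 × 0.7838 = 1.985 mg/L.
Minimum DO = 8.24 − 1.985 = 6.255 mg/L.

t_c ≈ 0.807 d; minimum DO ≈ 6.25 mg/L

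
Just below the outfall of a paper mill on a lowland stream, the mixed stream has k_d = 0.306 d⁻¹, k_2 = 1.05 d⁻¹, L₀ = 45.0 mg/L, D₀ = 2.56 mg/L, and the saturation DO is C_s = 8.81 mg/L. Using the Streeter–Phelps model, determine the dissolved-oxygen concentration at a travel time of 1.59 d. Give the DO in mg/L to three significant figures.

DO ≈ 0.436 mg/L

k_d L₀/(k_2−k_d) = 0.306×45.0/(1.05−0.306) = 13.77/0.7440 = 18.51 mg/L.
e^(−k_d t) = e^(−0.306×1.590) = 0.6147; e^(−k_2 t) = e^(−1.05×1.590) = 0.1883.
D = 18.51 × (0.6147 − 0.1883) + 2.56 × 0.1883 = 7.892 + 0.4822 = 8.374 mg/L.
DO = C_s − D = 8.81 − 8.374 = 0.4358 mg/L.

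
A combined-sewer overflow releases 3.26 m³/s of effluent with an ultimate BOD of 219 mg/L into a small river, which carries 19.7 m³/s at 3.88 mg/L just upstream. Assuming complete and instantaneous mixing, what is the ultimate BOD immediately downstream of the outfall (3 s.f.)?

34.4 mg/L

Flow-weighted mixing: C = (Q_r C_r + Q_w C_w)/(Q_r + Q_w)
= (19.7×3.88 + 3.26×219)/(19.7 + 3.26) = 790.4/22.96 = 34.42 mg/L.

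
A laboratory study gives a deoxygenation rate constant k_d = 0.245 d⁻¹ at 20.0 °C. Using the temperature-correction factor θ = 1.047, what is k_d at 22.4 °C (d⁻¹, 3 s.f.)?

k_d ≈ 0.274 d⁻¹

k_d(T₂) = k_d(T₁) · θ^(T₂−T₁) = 0.245 × 1.047^(22.4−20.0)
= 0.245 × 1.047^2.40 = 0.245 × 1.117 = 0.2736 d⁻¹.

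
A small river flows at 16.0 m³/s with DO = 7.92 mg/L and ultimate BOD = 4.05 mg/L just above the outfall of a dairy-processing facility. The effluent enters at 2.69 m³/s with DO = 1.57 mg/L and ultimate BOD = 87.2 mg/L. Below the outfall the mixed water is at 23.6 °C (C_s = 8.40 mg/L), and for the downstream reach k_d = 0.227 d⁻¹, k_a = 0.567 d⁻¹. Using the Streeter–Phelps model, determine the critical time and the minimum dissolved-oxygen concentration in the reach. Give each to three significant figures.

t_c ≈ 2.28 d; minimum DO ≈ 4.58 mg/L

Mixed DO = (16.0×7.92 + 2.69×1.57)/(16.0+2.69) = 130.9/18.69 = 7.006 mg/L.
Mixed L₀ = (16.0×4.05 + 2.69×87.2)/(18.69) = 299.4/18.69 = 16.02 mg/L.
Initial deficit D₀ = C_s − DO₀ = 8.40 − 7.006 = 1.394 mg/L.
t_c = (1/0.3400) ln[(0.567/0.227)(1 − 1.394×0.3400/(0.227×16.02))] = 2.941 × ln(2.172) = 2.282 d.
D_c = (0.227/0.567) × 16.02 × e^(−0.227×2.282) = 0.4004 × 16.02 × 0.5958 = 3.820 mg/L.
Minimum DO = 8.40 − 3.820 = 4.580 mg/L.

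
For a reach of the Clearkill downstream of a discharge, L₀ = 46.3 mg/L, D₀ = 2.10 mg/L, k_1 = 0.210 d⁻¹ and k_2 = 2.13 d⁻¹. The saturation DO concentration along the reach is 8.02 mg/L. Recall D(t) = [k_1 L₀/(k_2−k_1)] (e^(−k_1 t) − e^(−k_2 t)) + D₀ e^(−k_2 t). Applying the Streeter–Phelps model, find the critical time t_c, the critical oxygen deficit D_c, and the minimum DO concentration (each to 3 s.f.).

t_c ≈ 0.928 d; D_c ≈ 3.76 mg/L; min DO ≈ 4.26 mg/L

At the critical point dD/dt = 0, so k_1 L₀ e^(−k_1 t) = k_2 D. Substituting D(t) from the Streeter–Phelps equation and solving for t gives
t_c = ln[(k_2/k_1)(1 − D₀(k_2−k_1)/(k_1 L₀))] / (k_2−k_1).
Here k_2−k_1 = 1.920 d⁻¹ and 1 − D₀(k_2−k_1)/(k_1 L₀) = 1 − 2.10×1.920/(0.210×46.3) = 0.5853, so
t_c = ln(10.14 × 0.5853) / 1.920 = 1.781 / 1.920 = 0.9277 d.
L(t_c) = L₀ e^(−k_1 t_c) = 46.3 × 0.8230 = 38.10 mg/L, and at the critical point k_2 D_c = k_1 L, so D_c = (0.210/2.13) × 38.10 = 3.757 mg/L.
Minimum DO = C_s − D_c = 8.02 − 3.757 = 4.263 mg/L.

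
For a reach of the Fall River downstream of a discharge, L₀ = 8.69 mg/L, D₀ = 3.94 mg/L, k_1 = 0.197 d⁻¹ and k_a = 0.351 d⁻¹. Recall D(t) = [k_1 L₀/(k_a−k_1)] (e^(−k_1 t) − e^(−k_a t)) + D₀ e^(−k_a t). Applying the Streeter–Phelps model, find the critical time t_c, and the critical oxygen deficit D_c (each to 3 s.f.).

t_c ≈ 0.909 d; D_c ≈ 4.08 mg/L

With k_a/k_1 = 1.782 and 1 − D₀(k_a−k_1)/(k_1 L₀) = 0.6456,
t_c = ln(1.782 × 0.6456) / (0.351 − 0.197) = ln(1.150) / 0.1540 = 0.1400/0.1540 = 0.9088 d.
L(t_c) = L₀ e^(−k_1 t_c) = 8.69 × 0.8361 = 7.265 mg/L, and at the critical point k_a D_c = k_1 L, so D_c = (0.197/0.351) × 7.265 = 4.078 mg/L.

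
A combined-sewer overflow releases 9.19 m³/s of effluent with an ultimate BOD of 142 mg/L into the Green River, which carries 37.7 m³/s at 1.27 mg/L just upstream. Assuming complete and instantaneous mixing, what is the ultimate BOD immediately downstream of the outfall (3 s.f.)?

28.9 mg/L

Flow-weighted mixing: C = (Q_r C_r + Q_w C_w)/(Q_r + Q_w)
= (37.7×1.27 + 9.19×142)/(37.7 + 9.19) = 1353/46.89 = 28.85 mg/L.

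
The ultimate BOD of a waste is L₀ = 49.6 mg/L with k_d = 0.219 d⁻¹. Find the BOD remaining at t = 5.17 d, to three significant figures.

L_t = L₀ e^(−k_d t) = 49.6 × e^(−0.219×5.17) = 49.6 × 0.3223 = 15.99 mg/L.

L ≈ 16.0 mg/L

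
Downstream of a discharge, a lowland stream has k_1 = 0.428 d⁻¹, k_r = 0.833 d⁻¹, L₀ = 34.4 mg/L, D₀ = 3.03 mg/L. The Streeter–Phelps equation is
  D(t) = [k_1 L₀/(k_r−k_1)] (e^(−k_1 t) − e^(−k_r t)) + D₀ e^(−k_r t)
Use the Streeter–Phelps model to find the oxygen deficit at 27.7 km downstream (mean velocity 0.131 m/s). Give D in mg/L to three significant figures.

Travel time t = x/v = 27.7 km / (0.131 m/s) = 27700 m / 0.131 m/s = 211500 s = 2.447 d.
k_1 L₀/(k_r−k_1) = 0.428×34.4/(0.833−0.428) = 14.72/0.4050 = 36.35 mg/L.
e^(−k_1 t) = e^(−0.428×2.447) = 0.3508; e^(−k_r t) = e^(−0.833×2.447) = 0.1302.
D = 36.35 × (0.3508 − 0.1302) + 3.03 × 0.1302 = 8.020 + 0.3945 = 8.415 mg/L.

D ≈ 8.41 mg/L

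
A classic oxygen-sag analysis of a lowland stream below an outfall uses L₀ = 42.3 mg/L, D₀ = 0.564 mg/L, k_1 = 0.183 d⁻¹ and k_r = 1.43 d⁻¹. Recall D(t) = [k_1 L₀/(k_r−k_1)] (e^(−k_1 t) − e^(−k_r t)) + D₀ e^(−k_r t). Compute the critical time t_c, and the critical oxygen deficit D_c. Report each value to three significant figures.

t_c = [1/(k_r−k_1)] ln[(k_r/k_1)(1 − D₀(k_r−k_1)/(k_1 L₀))]
= [1/(1.43−0.183)] ln[(1.43/0.183)(1 − 0.564×1.247/(0.183×42.3))]
= (1/1.247) ln[7.814 × 0.9091] = 0.8019 × ln(7.104) = 0.8019 × 1.961 = 1.572 d.
D_c = (k_1/k_r) L₀ e^(−k_1 t_c) = (0.183/1.43) × 42.3 × e^(−0.183×1.572) = 0.1280 × 42.3 × 0.7500 = 4.060 mg/L.

t_c ≈ 1.57 d; D_c ≈ 4.06 mg/L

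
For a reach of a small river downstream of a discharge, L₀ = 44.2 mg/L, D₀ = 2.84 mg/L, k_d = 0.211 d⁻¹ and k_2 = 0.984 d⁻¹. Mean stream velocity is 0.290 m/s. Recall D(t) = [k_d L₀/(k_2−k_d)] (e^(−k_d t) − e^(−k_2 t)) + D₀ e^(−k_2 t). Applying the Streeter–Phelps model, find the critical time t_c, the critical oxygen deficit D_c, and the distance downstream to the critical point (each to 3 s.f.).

t_c = [1/(k_2−k_d)] ln[(k_2/k_d)(1 − D₀(k_2−k_d)/(k_d L₀))]
= [1/(0.984−0.211)] ln[(0.984/0.211)(1 − 2.84×0.7730/(0.211×44.2))]
= (1/0.7730) ln[4.664 × 0.7646] = 1.294 × ln(3.566) = 1.294 × 1.271 = 1.645 d.
L(t_c) = L₀ e^(−k_d t_c) = 44.2 × 0.7068 = 31.24 mg/L, and at the critical point k_2 D_c = k_d L, so D_c = (0.211/0.984) × 31.24 = 6.699 mg/L.
x_c = v t_c = 0.290 m/s × 1.645 d × 86400 s/d = 41210 m ≈ 41.2 km.

t_c ≈ 1.64 d; D_c ≈ 6.70 mg/L; x_c ≈ 41.2 km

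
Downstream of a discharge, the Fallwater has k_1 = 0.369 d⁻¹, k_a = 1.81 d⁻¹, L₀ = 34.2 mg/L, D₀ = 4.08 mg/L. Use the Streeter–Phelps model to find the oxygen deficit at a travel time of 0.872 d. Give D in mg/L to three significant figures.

k_1 L₀/(k_a−k_1) = 0.369×34.2/(1.81−0.369) = 12.62/1.441 = 8.758 mg/L.
e^(−k_1 t) = e^(−0.369×0.8720) = 0.7249; e^(−k_a t) = e^(−1.81×0.8720) = 0.2063.
D = 8.758 × (0.7249 − 0.2063) + 4.08 × 0.2063 = 4.541 + 0.8418 = 5.383 mg/L.

D ≈ 5.38 mg/L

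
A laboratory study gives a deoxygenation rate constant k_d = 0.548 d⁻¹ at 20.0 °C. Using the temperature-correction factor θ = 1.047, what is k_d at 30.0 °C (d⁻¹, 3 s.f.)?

k_d(T₂) = k_d(T₁) · θ^(T₂−T₁) = 0.548 × 1.047^(30.0−20.0)
= 0.548 × 1.047^10.0 = 0.548 × 1.583 = 0.8675 d⁻¹.

k_d ≈ 0.867 d⁻¹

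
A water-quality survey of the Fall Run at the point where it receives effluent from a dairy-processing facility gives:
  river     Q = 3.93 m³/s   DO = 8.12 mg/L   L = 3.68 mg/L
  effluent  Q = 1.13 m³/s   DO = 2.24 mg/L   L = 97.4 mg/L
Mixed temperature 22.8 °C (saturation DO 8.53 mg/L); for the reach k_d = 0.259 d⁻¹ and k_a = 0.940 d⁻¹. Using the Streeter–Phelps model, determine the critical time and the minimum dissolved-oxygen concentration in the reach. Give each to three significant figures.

Mixed DO = (3.93×8.12 + 1.13×2.24)/(3.93+1.13) = 34.44/5.060 = 6.807 mg/L.
Mixed L₀ = (3.93×3.68 + 1.13×97.4)/(5.060) = 124.5/5.060 = 24.61 mg/L.
Initial deficit D₀ = C_s − DO₀ = 8.53 − 6.807 = 1.723 mg/L.
t_c = (1/0.6810) ln[(0.940/0.259)(1 − 1.723×0.6810/(0.259×24.61))] = 1.468 × ln(2.961) = 1.594 d.
D_c = (0.259/0.940) × 24.61 × e^(−0.259×1.594) = 0.2755 × 24.61 × 0.6617 = 4.487 mg/L.
Minimum DO = 8.53 − 4.487 = 4.043 mg/L.

t_c ≈ 1.59 d; minimum DO ≈ 4.04 mg/L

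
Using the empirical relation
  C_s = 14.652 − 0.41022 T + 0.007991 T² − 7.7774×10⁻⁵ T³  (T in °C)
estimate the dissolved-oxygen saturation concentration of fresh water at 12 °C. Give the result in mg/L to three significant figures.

C_s = 14.652 − 0.41022×12 + 0.007991×12² − 7.7774×10⁻⁵×12³ = 10.75 mg/L.

C_s ≈ 10.7 mg/L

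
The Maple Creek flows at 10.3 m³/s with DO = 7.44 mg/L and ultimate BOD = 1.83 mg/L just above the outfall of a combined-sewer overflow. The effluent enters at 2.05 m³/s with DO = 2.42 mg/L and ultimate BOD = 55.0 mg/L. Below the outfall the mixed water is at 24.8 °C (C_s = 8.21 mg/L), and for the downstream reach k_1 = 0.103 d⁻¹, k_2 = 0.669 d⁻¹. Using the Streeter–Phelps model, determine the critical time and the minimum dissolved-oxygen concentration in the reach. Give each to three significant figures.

t_c ≈ 0.208 d; minimum DO ≈ 6.60 mg/L

Mixed DO = (10.3×7.44 + 2.05×2.42)/(10.3+2.05) = 81.59/12.35 = 6.607 mg/L.
Mixed L₀ = (10.3×1.83 + 2.05×55.0)/(12.35) = 131.6/12.35 = 10.66 mg/L.
Initial deficit D₀ = C_s − DO₀ = 8.21 − 6.607 = 1.603 mg/L.
t_c = (1/0.5660) ln[(0.669/0.103)(1 − 1.603×0.5660/(0.103×10.66))] = 1.767 × ln(1.125) = 0.2080 d.
D_c = (0.103/0.669) × 10.66 × e^(−0.103×0.2080) = 0.1540 × 10.66 × 0.9788 = 1.606 mg/L.
Minimum DO = 8.21 − 1.606 = 6.604 mg/L.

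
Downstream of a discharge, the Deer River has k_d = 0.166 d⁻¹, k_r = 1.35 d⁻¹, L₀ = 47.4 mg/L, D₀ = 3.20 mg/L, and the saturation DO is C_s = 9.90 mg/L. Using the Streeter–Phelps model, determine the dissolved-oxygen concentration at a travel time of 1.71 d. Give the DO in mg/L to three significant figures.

k_d L₀/(k_r−k_d) = 0.166×47.4/(1.35−0.166) = 7.868/1.184 = 6.646 mg/L.
e^(−k_d t) = e^(−0.166×1.710) = 0.7529; e^(−k_r t) = e^(−1.35×1.710) = 0.09941.
D = 6.646 × (0.7529 − 0.09941) + 3.20 × 0.09941 = 4.343 + 0.3181 = 4.661 mg/L.
DO = C_s − D = 9.90 − 4.661 = 5.239 mg/L.

DO ≈ 5.24 mg/L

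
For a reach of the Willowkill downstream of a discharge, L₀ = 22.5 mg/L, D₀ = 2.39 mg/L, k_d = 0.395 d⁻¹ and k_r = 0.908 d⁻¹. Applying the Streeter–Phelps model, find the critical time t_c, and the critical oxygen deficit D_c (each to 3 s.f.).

At the critical point dD/dt = 0, so k_d L₀ e^(−k_d t) = k_r D. Substituting D(t) from the Streeter–Phelps equation and solving for t gives
t_c = ln[(k_r/k_d)(1 − D₀(k_r−k_d)/(k_d L₀))] / (k_r−k_d).
Here k_r−k_d = 0.5130 d⁻¹ and 1 − D₀(k_r−k_d)/(k_d L₀) = 1 − 2.39×0.5130/(0.395×22.5) = 0.8620, so
t_c = ln(2.299 × 0.8620) / 0.5130 = 0.6839 / 0.5130 = 1.333 d.
D_c = (k_d/k_r) L₀ e^(−k_d t_c) = (0.395/0.908) × 22.5 × e^(−0.395×1.333) = 0.4350 × 22.5 × 0.5906 = 5.781 mg/L.

t_c ≈ 1.33 d; D_c ≈ 5.78 mg/L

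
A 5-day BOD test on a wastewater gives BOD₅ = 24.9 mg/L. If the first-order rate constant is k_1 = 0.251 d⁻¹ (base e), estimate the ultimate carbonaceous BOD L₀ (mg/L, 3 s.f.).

L₀ ≈ 34.8 mg/L

BOD₅ = L₀(1 − e^(−5k_1)) ⇒ L₀ = BOD₅ / (1 − e^(−5×0.251))
= 24.9 / (1 − 0.2851) = 24.9 / 0.7149 = 34.83 mg/L.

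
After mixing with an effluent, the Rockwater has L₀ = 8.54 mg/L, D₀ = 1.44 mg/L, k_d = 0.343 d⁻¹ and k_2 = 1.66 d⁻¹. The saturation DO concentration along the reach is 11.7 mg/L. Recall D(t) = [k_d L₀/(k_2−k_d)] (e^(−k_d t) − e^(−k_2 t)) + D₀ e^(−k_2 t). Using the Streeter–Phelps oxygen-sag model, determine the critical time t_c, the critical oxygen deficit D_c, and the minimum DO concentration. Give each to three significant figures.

At the critical point dD/dt = 0, so k_d L₀ e^(−k_d t) = k_2 D. Substituting D(t) from the Streeter–Phelps equation and solving for t gives
t_c = ln[(k_2/k_d)(1 − D₀(k_2−k_d)/(k_d L₀))] / (k_2−k_d).
Here k_2−k_d = 1.317 d⁻¹ and 1 − D₀(k_2−k_d)/(k_d L₀) = 1 − 1.44×1.317/(0.343×8.54) = 0.3526, so
t_c = ln(4.840 × 0.3526) / 1.317 = 0.5343 / 1.317 = 0.4057 d.
D_c = (k_d/k_2) L₀ e^(−k_d t_c) = (0.343/1.66) × 8.54 × e^(−0.343×0.4057) = 0.2066 × 8.54 × 0.8701 = 1.535 mg/L.
Minimum DO = C_s − D_c = 11.7 − 1.535 = 10.16 mg/L.

t_c ≈ 0.406 d; D_c ≈ 1.54 mg/L; min DO ≈ 10.2 mg/L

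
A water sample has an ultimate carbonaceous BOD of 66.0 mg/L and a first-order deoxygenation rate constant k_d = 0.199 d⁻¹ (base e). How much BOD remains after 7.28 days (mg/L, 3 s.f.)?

L_t = L₀ e^(−k_d t) = 66.0 × e^(−0.199×7.28) = 66.0 × 0.2349 = 15.50 mg/L.

L ≈ 15.5 mg/L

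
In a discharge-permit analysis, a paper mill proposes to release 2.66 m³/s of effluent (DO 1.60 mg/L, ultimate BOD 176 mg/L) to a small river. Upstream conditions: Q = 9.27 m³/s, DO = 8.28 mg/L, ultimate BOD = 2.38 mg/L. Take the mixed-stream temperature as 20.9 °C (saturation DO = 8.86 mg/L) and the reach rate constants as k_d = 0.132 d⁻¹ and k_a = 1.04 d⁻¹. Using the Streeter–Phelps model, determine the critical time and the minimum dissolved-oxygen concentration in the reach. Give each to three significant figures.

Mixed DO = (9.27×8.28 + 2.66×1.60)/(9.27+2.66) = 81.01/11.93 = 6.791 mg/L.
Mixed L₀ = (9.27×2.38 + 2.66×176)/(11.93) = 490.2/11.93 = 41.09 mg/L.
Initial deficit D₀ = C_s − DO₀ = 8.86 − 6.791 = 2.069 mg/L.
t_c = (1/0.9080) ln[(1.04/0.132)(1 − 2.069×0.9080/(0.132×41.09))] = 1.101 × ln(5.149) = 1.805 d.
D_c = (0.132/1.04) × 41.09 × e^(−0.132×1.805) = 0.1269 × 41.09 × 0.7880 = 4.110 mg/L.
Minimum DO = 8.86 − 4.110 = 4.750 mg/L.

t_c ≈ 1.80 d; minimum DO ≈ 4.75 mg/L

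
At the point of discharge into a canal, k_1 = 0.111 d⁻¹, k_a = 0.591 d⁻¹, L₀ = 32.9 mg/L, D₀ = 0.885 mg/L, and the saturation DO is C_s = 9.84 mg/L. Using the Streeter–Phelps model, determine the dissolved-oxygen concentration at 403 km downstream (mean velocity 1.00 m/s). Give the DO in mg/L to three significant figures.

Travel time t = x/v = 403 km / (1.00 m/s) = 403000 m / 1.00 m/s = 403000 s = 4.664 d.
k_1 L₀/(k_a−k_1) = 0.111×32.9/(0.591−0.111) = 3.652/0.4800 = 7.608 mg/L.
e^(−k_1 t) = e^(−0.111×4.664) = 0.5959; e^(−k_a t) = e^(−0.591×4.664) = 0.06351.
D = 7.608 × (0.5959 − 0.06351) + 0.885 × 0.06351 = 4.050 + 0.05620 = 4.106 mg/L.
DO = C_s − D = 9.84 − 4.106 = 5.734 mg/L.

DO ≈ 5.73 mg/L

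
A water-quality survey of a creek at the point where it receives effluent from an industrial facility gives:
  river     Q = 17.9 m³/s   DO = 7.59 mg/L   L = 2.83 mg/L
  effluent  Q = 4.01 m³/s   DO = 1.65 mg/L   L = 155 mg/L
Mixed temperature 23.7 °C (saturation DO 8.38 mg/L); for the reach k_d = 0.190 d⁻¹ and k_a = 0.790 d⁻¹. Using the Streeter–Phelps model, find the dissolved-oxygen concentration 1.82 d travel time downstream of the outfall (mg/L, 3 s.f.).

Mixed DO = (17.9×7.59 + 4.01×1.65)/(17.9+4.01) = 142.5/21.91 = 6.503 mg/L.
Mixed L₀ = (17.9×2.83 + 4.01×155)/(21.91) = 672.2/21.91 = 30.68 mg/L.
Initial deficit D₀ = C_s − DO₀ = 8.38 − 6.503 = 1.877 mg/L.
D(1.82) = [0.190×30.68/(0.790−0.190)](e^(−0.190×1.82) − e^(−0.790×1.82)) + 1.877 e^(−0.790×1.82)
= 9.715 × (0.7077 − 0.2374) + 1.877 × 0.2374 = 5.014 mg/L.
DO = 8.38 − 5.014 = 3.366 mg/L.

DO ≈ 3.37 mg/L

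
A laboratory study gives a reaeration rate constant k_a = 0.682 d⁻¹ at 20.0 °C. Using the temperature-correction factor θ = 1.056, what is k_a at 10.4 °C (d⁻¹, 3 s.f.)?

k_a ≈ 0.404 d⁻¹

k_a(T₂) = k_a(T₁) · θ^(T₂−T₁) = 0.682 × 1.056^(10.4−20.0)
= 0.682 × 1.056^-9.60 = 0.682 × 0.5927 = 0.4042 d⁻¹.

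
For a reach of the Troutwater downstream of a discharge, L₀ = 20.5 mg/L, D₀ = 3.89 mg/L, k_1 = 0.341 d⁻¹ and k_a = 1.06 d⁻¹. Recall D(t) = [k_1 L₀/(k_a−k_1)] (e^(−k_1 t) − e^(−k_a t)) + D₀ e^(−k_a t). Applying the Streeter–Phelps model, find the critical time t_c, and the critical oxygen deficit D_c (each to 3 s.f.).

t_c ≈ 0.867 d; D_c ≈ 4.91 mg/L

With k_a/k_1 = 3.109 and 1 − D₀(k_a−k_1)/(k_1 L₀) = 0.5999,
t_c = ln(3.109 × 0.5999) / (1.06 − 0.341) = ln(1.865) / 0.7190 = 0.6231/0.7190 = 0.8667 d.
L(t_c) = L₀ e^(−k_1 t_c) = 20.5 × 0.7441 = 15.25 mg/L, and at the critical point k_a D_c = k_1 L, so D_c = (0.341/1.06) × 15.25 = 4.907 mg/L.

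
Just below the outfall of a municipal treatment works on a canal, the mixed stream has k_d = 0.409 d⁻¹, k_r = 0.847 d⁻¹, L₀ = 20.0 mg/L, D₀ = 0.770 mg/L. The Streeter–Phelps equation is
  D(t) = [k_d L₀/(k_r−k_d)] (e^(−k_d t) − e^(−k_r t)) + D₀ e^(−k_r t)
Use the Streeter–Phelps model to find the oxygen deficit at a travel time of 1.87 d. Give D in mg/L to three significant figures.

k_d L₀/(k_r−k_d) = 0.409×20.0/(0.847−0.409) = 8.180/0.4380 = 18.68 mg/L.
e^(−k_d t) = e^(−0.409×1.870) = 0.4654; e^(−k_r t) = e^(−0.847×1.870) = 0.2052.
D = 18.68 × (0.4654 − 0.2052) + 0.770 × 0.2052 = 4.860 + 0.1580 = 5.018 mg/L.

D ≈ 5.02 mg/L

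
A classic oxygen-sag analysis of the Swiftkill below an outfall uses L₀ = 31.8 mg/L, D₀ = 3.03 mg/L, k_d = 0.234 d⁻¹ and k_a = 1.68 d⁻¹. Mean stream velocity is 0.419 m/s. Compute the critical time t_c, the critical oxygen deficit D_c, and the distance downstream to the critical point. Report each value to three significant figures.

t_c ≈ 0.749 d; D_c ≈ 3.72 mg/L; x_c ≈ 27.1 km

t_c = [1/(k_a−k_d)] ln[(k_a/k_d)(1 − D₀(k_a−k_d)/(k_d L₀))]
= [1/(1.68−0.234)] ln[(1.68/0.234)(1 − 3.03×1.446/(0.234×31.8))]
= (1/1.446) ln[7.179 × 0.4112] = 0.6916 × ln(2.952) = 0.6916 × 1.083 = 0.7487 d.
D_c = (k_d/k_a) L₀ e^(−k_d t_c) = (0.234/1.68) × 31.8 × e^(−0.234×0.7487) = 0.1393 × 31.8 × 0.8393 = 3.718 mg/L.
x_c = v t_c = 0.419 m/s × 0.7487 d × 86400 s/d = 27100 m ≈ 27.1 km.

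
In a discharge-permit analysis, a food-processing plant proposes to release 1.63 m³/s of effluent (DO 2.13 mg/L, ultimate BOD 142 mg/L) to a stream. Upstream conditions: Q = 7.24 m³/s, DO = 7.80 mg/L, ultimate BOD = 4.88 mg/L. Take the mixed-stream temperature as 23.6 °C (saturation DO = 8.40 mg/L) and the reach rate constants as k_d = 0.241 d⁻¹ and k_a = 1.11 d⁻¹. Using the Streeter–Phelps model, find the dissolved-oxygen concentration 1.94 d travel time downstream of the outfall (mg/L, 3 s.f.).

DO ≈ 3.95 mg/L

Mixed DO = (7.24×7.80 + 1.63×2.13)/(7.24+1.63) = 59.94/8.870 = 6.758 mg/L.
Mixed L₀ = (7.24×4.88 + 1.63×142)/(8.870) = 266.8/8.870 = 30.08 mg/L.
Initial deficit D₀ = C_s − DO₀ = 8.40 − 6.758 = 1.642 mg/L.
D(1.94) = [0.241×30.08/(1.11−0.241)](e^(−0.241×1.94) − e^(−1.11×1.94)) + 1.642 e^(−1.11×1.94)
= 8.342 × (0.6265 − 0.1161) + 1.642 × 0.1161 = 4.449 mg/L.
DO = 8.40 − 4.449 = 3.951 mg/L.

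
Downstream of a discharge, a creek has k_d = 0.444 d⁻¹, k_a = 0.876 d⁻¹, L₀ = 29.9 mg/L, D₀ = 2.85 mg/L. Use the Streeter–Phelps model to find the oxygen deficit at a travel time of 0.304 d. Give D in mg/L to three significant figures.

k_d L₀/(k_a−k_d) = 0.444×29.9/(0.876−0.444) = 13.28/0.4320 = 30.73 mg/L.
e^(−k_d t) = e^(−0.444×0.3040) = 0.8737; e^(−k_a t) = e^(−0.876×0.3040) = 0.7662.
D = 30.73 × (0.8737 − 0.7662) + 2.85 × 0.7662 = 3.304 + 2.184 = 5.488 mg/L.

D ≈ 5.49 mg/L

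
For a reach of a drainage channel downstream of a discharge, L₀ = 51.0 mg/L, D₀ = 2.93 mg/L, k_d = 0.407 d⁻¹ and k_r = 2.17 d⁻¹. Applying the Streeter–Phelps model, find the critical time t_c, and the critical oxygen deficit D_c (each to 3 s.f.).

With k_r/k_d = 5.332 and 1 − D₀(k_r−k_d)/(k_d L₀) = 0.7511,
t_c = ln(5.332 × 0.7511) / (2.17 − 0.407) = ln(4.005) / 1.763 = 1.388/1.763 = 0.7870 d.
L(t_c) = L₀ e^(−k_d t_c) = 51.0 × 0.7259 = 37.02 mg/L, and at the critical point k_r D_c = k_d L, so D_c = (0.407/2.17) × 37.02 = 6.944 mg/L.

t_c ≈ 0.787 d; D_c ≈ 6.94 mg/L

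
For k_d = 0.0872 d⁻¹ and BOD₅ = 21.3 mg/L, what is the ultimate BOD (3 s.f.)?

BOD₅ = L₀(1 − e^(−5k_d)) ⇒ L₀ = BOD₅ / (1 − e^(−5×0.0872))
= 21.3 / (1 − 0.6466) = 21.3 / 0.3534 = 60.27 mg/L.

L₀ ≈ 60.3 mg/L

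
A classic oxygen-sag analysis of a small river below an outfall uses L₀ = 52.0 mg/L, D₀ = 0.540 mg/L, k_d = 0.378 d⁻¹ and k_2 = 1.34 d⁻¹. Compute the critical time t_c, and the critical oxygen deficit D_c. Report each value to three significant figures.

t_c = [1/(k_2−k_d)] ln[(k_2/k_d)(1 − D₀(k_2−k_d)/(k_d L₀))]
= [1/(1.34−0.378)] ln[(1.34/0.378)(1 − 0.540×0.9620/(0.378×52.0))]
= (1/0.9620) ln[3.545 × 0.9736] = 1.040 × ln(3.451) = 1.040 × 1.239 = 1.288 d.
D_c = (k_d/k_2) L₀ e^(−k_d t_c) = (0.378/1.34) × 52.0 × e^(−0.378×1.288) = 0.2821 × 52.0 × 0.6146 = 9.016 mg/L.

t_c ≈ 1.29 d; D_c ≈ 9.02 mg/L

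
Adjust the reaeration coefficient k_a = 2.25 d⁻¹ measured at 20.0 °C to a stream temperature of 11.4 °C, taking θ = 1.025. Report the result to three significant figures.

k_a(T₂) = k_a(T₁) · θ^(T₂−T₁) = 2.25 × 1.025^(11.4−20.0)
= 2.25 × 1.025^-8.60 = 2.25 × 0.8087 = 1.820 d⁻¹.

k_a ≈ 1.82 d⁻¹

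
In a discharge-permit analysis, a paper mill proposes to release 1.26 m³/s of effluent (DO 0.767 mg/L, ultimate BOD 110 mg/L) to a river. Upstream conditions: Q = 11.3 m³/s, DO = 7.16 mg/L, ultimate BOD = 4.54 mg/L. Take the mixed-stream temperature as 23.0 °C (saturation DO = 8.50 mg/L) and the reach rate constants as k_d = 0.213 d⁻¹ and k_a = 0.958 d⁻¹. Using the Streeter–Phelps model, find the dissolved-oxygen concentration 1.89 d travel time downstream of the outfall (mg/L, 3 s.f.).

Mixed DO = (11.3×7.16 + 1.26×0.767)/(11.3+1.26) = 81.87/12.56 = 6.519 mg/L.
Mixed L₀ = (11.3×4.54 + 1.26×110)/(12.56) = 189.9/12.56 = 15.12 mg/L.
Initial deficit D₀ = C_s − DO₀ = 8.50 − 6.519 = 1.981 mg/L.
D(1.89) = [0.213×15.12/(0.958−0.213)](e^(−0.213×1.89) − e^(−0.958×1.89)) + 1.981 e^(−0.958×1.89)
= 4.323 × (0.6686 − 0.1636) + 1.981 × 0.1636 = 2.507 mg/L.
DO = 8.50 − 2.507 = 5.993 mg/L.

DO ≈ 5.99 mg/L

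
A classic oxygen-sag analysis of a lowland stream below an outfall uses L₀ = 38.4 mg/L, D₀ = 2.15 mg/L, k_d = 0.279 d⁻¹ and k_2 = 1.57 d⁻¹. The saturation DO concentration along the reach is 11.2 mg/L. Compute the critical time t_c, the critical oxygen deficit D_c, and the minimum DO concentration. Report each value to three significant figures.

t_c = [1/(k_2−k_d)] ln[(k_2/k_d)(1 − D₀(k_2−k_d)/(k_d L₀))]
= [1/(1.57−0.279)] ln[(1.57/0.279)(1 − 2.15×1.291/(0.279×38.4))]
= (1/1.291) ln[5.627 × 0.7409] = 0.7746 × ln(4.169) = 0.7746 × 1.428 = 1.106 d.
D_c = (k_d/k_2) L₀ e^(−k_d t_c) = (0.279/1.57) × 38.4 × e^(−0.279×1.106) = 0.1777 × 38.4 × 0.7345 = 5.012 mg/L.
Minimum DO = C_s − D_c = 11.2 − 5.012 = 6.188 mg/L.

t_c ≈ 1.11 d; D_c ≈ 5.01 mg/L; min DO ≈ 6.19 mg/L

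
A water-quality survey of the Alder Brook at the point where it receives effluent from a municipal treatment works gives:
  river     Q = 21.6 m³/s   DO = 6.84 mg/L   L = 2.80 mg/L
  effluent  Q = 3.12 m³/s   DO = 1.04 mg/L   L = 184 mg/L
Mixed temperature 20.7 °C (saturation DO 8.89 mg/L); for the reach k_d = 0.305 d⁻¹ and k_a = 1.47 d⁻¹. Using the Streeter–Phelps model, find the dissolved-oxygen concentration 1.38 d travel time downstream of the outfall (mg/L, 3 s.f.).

Mixed DO = (21.6×6.84 + 3.12×1.04)/(21.6+3.12) = 151.0/24.72 = 6.108 mg/L.
Mixed L₀ = (21.6×2.80 + 3.12×184)/(24.72) = 634.6/24.72 = 25.67 mg/L.
Initial deficit D₀ = C_s − DO₀ = 8.89 − 6.108 = 2.782 mg/L.
D(1.38) = [0.305×25.67/(1.47−0.305)](e^(−0.305×1.38) − e^(−1.47×1.38)) + 2.782 e^(−1.47×1.38)
= 6.720 × (0.6565 − 0.1315) + 2.782 × 0.1315 = 3.894 mg/L.
DO = 8.89 − 3.894 = 4.996 mg/L.

DO ≈ 5.00 mg/L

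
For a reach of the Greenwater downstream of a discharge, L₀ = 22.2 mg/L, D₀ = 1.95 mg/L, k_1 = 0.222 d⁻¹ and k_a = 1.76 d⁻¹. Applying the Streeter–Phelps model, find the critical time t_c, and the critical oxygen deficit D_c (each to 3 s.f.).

t_c ≈ 0.736 d; D_c ≈ 2.38 mg/L

t_c = [1/(k_a−k_1)] ln[(k_a/k_1)(1 − D₀(k_a−k_1)/(k_1 L₀))]
= [1/(1.76−0.222)] ln[(1.76/0.222)(1 − 1.95×1.538/(0.222×22.2))]
= (1/1.538) ln[7.928 × 0.3915] = 0.6502 × ln(3.104) = 0.6502 × 1.133 = 0.7364 d.
L(t_c) = L₀ e^(−k_1 t_c) = 22.2 × 0.8492 = 18.85 mg/L, and at the critical point k_a D_c = k_1 L, so D_c = (0.222/1.76) × 18.85 = 2.378 mg/L.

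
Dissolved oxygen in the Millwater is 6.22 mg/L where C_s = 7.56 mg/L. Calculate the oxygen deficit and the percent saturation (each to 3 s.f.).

D = C_s − C = 7.56 − 6.22 = 1.34 mg/L.
% saturation = 6.22/7.56 × 100 = 82.3 %.

D ≈ 1.34 mg/L; 82.3 % saturation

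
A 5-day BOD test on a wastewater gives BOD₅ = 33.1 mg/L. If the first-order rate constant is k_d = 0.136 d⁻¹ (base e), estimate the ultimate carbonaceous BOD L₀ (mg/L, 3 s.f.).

BOD₅ = L₀(1 − e^(−5k_d)) ⇒ L₀ = BOD₅ / (1 − e^(−5×0.136))
= 33.1 / (1 − 0.5066) = 33.1 / 0.4934 = 67.09 mg/L.

L₀ ≈ 67.1 mg/L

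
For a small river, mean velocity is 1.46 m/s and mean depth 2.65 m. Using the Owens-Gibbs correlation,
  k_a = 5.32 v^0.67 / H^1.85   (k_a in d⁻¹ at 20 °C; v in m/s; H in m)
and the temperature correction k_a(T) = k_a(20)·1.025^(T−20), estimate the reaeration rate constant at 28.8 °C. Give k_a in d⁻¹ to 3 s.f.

k_a(20) = 5.32 × 1.46^0.67 / 2.65^1.85 = 5.32 × 1.289 / 6.067 = 1.130 d⁻¹.
k_a(28.8) = 1.130 × 1.025^(28.8−20) = 1.130 × 1.243 = 1.404 d⁻¹.

k_a ≈ 1.40 d⁻¹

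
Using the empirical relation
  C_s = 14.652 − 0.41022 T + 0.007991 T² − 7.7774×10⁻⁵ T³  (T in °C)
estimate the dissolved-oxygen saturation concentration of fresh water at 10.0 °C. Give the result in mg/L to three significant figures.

C_s = 14.652 − 0.41022×10.0 + 0.007991×10.0² − 7.7774×10⁻⁵×10.0³ = 11.27 mg/L.

C_s ≈ 11.3 mg/L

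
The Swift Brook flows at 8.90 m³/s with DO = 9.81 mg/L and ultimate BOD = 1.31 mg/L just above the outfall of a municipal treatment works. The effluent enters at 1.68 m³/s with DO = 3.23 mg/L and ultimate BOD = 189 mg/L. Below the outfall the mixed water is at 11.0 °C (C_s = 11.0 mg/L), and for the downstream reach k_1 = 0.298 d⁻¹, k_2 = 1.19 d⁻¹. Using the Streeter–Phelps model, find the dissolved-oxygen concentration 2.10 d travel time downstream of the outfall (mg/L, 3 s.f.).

Mixed DO = (8.90×9.81 + 1.68×3.23)/(8.90+1.68) = 92.74/10.58 = 8.765 mg/L.
Mixed L₀ = (8.90×1.31 + 1.68×189)/(10.58) = 329.2/10.58 = 31.11 mg/L.
Initial deficit D₀ = C_s − DO₀ = 11.0 − 8.765 = 2.235 mg/L.
D(2.10) = [0.298×31.11/(1.19−0.298)](e^(−0.298×2.10) − e^(−1.19×2.10)) + 2.235 e^(−1.19×2.10)
= 10.39 × (0.5348 − 0.08217) + 2.235 × 0.08217 = 4.889 mg/L.
DO = 11.0 − 4.889 = 6.111 mg/L.

DO ≈ 6.11 mg/L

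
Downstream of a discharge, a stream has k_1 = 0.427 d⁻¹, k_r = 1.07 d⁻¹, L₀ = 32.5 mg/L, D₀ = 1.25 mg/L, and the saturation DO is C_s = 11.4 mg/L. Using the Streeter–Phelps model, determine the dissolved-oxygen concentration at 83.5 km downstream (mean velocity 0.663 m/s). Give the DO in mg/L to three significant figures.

Travel time t = x/v = 83.5 km / (0.663 m/s) = 83500 m / 0.663 m/s = 125900 s = 1.458 d.
k_1 L₀/(k_r−k_1) = 0.427×32.5/(1.07−0.427) = 13.88/0.6430 = 21.58 mg/L.
e^(−k_1 t) = e^(−0.427×1.458) = 0.5366; e^(−k_r t) = e^(−1.07×1.458) = 0.2102.
D = 21.58 × (0.5366 − 0.2102) + 1.25 × 0.2102 = 7.045 + 0.2627 = 7.308 mg/L.
DO = C_s − D = 11.4 − 7.308 = 4.092 mg/L.

DO ≈ 4.09 mg/L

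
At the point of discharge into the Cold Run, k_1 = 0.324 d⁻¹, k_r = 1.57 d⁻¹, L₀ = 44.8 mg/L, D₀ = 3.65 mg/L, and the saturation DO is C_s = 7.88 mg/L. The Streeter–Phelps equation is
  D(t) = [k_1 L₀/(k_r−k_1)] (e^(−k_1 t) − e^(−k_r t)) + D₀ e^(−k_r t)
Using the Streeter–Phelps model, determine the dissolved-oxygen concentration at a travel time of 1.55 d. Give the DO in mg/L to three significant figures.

k_1 L₀/(k_r−k_1) = 0.324×44.8/(1.57−0.324) = 14.52/1.246 = 11.65 mg/L.
e^(−k_1 t) = e^(−0.324×1.550) = 0.6052; e^(−k_r t) = e^(−1.57×1.550) = 0.08773.
D = 11.65 × (0.6052 − 0.08773) + 3.65 × 0.08773 = 6.028 + 0.3202 = 6.348 mg/L.
DO = C_s − D = 7.88 − 6.348 = 1.532 mg/L.

DO ≈ 1.53 mg/L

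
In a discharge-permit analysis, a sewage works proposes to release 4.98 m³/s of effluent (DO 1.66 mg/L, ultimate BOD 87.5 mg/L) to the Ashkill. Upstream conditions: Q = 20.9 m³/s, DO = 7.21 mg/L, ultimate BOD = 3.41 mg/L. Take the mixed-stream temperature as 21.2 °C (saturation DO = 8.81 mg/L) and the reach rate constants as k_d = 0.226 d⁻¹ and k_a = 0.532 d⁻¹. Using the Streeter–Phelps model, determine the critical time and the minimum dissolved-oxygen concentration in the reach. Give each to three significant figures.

Mixed DO = (20.9×7.21 + 4.98×1.66)/(20.9+4.98) = 159.0/25.88 = 6.142 mg/L.
Mixed L₀ = (20.9×3.41 + 4.98×87.5)/(25.88) = 507.0/25.88 = 19.59 mg/L.
Initial deficit D₀ = C_s − DO₀ = 8.81 − 6.142 = 2.668 mg/L.
t_c = (1/0.3060) ln[(0.532/0.226)(1 − 2.668×0.3060/(0.226×19.59))] = 3.268 × ln(1.920) = 2.132 d.
D_c = (0.226/0.532) × 19.59 × e^(−0.226×2.132) = 0.4248 × 19.59 × 0.6177 = 5.141 mg/L.
Minimum DO = 8.81 − 5.141 = 3.669 mg/L.

t_c ≈ 2.13 d; minimum DO ≈ 3.67 mg/L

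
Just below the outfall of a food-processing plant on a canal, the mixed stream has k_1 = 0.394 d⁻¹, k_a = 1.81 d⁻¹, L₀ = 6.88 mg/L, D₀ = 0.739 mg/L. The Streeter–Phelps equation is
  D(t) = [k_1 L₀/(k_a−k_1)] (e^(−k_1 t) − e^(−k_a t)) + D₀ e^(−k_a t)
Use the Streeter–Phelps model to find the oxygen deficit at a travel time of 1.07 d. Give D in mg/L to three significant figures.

k_1 L₀/(k_a−k_1) = 0.394×6.88/(1.81−0.394) = 2.711/1.416 = 1.914 mg/L.
e^(−k_1 t) = e^(−0.394×1.070) = 0.6560; e^(−k_a t) = e^(−1.81×1.070) = 0.1442.
D = 1.914 × (0.6560 − 0.1442) + 0.739 × 0.1442 = 0.9798 + 0.1065 = 1.086 mg/L.

D ≈ 1.09 mg/L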